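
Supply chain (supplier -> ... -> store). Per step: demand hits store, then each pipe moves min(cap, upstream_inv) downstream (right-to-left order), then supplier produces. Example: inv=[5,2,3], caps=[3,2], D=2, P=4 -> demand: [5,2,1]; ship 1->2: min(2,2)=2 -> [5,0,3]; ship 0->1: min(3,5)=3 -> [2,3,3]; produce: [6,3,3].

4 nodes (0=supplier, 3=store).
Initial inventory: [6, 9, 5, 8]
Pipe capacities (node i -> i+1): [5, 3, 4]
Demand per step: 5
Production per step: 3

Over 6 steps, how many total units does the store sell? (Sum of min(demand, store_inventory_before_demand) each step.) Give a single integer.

Answer: 25

Derivation:
Step 1: sold=5 (running total=5) -> [4 11 4 7]
Step 2: sold=5 (running total=10) -> [3 12 3 6]
Step 3: sold=5 (running total=15) -> [3 12 3 4]
Step 4: sold=4 (running total=19) -> [3 12 3 3]
Step 5: sold=3 (running total=22) -> [3 12 3 3]
Step 6: sold=3 (running total=25) -> [3 12 3 3]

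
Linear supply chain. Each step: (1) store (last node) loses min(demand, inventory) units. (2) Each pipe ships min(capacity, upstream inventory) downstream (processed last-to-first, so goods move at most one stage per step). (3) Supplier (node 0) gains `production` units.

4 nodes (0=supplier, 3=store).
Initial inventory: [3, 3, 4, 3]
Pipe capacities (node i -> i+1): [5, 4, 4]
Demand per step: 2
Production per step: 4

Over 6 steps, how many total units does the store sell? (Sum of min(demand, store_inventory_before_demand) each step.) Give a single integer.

Answer: 12

Derivation:
Step 1: sold=2 (running total=2) -> [4 3 3 5]
Step 2: sold=2 (running total=4) -> [4 4 3 6]
Step 3: sold=2 (running total=6) -> [4 4 4 7]
Step 4: sold=2 (running total=8) -> [4 4 4 9]
Step 5: sold=2 (running total=10) -> [4 4 4 11]
Step 6: sold=2 (running total=12) -> [4 4 4 13]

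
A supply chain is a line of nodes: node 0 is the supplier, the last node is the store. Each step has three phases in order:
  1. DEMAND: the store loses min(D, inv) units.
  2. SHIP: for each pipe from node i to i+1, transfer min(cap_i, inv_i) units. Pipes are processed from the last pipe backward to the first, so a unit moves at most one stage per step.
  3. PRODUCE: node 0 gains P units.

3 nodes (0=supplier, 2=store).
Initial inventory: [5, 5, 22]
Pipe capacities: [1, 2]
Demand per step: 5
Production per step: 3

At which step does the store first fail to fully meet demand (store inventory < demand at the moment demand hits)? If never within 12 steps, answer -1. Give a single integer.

Step 1: demand=5,sold=5 ship[1->2]=2 ship[0->1]=1 prod=3 -> [7 4 19]
Step 2: demand=5,sold=5 ship[1->2]=2 ship[0->1]=1 prod=3 -> [9 3 16]
Step 3: demand=5,sold=5 ship[1->2]=2 ship[0->1]=1 prod=3 -> [11 2 13]
Step 4: demand=5,sold=5 ship[1->2]=2 ship[0->1]=1 prod=3 -> [13 1 10]
Step 5: demand=5,sold=5 ship[1->2]=1 ship[0->1]=1 prod=3 -> [15 1 6]
Step 6: demand=5,sold=5 ship[1->2]=1 ship[0->1]=1 prod=3 -> [17 1 2]
Step 7: demand=5,sold=2 ship[1->2]=1 ship[0->1]=1 prod=3 -> [19 1 1]
Step 8: demand=5,sold=1 ship[1->2]=1 ship[0->1]=1 prod=3 -> [21 1 1]
Step 9: demand=5,sold=1 ship[1->2]=1 ship[0->1]=1 prod=3 -> [23 1 1]
Step 10: demand=5,sold=1 ship[1->2]=1 ship[0->1]=1 prod=3 -> [25 1 1]
Step 11: demand=5,sold=1 ship[1->2]=1 ship[0->1]=1 prod=3 -> [27 1 1]
Step 12: demand=5,sold=1 ship[1->2]=1 ship[0->1]=1 prod=3 -> [29 1 1]
First stockout at step 7

7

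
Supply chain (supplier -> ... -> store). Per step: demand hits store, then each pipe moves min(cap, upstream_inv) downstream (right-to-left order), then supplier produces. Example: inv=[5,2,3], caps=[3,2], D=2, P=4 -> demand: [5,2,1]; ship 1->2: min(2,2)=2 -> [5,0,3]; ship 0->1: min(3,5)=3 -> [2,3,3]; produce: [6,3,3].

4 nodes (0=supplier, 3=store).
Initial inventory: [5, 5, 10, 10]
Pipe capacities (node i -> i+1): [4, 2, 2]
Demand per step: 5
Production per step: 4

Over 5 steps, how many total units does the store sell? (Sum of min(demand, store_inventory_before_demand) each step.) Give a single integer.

Step 1: sold=5 (running total=5) -> [5 7 10 7]
Step 2: sold=5 (running total=10) -> [5 9 10 4]
Step 3: sold=4 (running total=14) -> [5 11 10 2]
Step 4: sold=2 (running total=16) -> [5 13 10 2]
Step 5: sold=2 (running total=18) -> [5 15 10 2]

Answer: 18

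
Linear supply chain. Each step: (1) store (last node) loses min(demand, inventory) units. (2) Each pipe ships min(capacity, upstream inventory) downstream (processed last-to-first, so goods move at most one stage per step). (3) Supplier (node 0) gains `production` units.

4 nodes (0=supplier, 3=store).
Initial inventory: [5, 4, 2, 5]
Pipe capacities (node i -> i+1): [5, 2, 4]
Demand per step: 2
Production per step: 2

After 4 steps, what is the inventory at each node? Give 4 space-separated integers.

Step 1: demand=2,sold=2 ship[2->3]=2 ship[1->2]=2 ship[0->1]=5 prod=2 -> inv=[2 7 2 5]
Step 2: demand=2,sold=2 ship[2->3]=2 ship[1->2]=2 ship[0->1]=2 prod=2 -> inv=[2 7 2 5]
Step 3: demand=2,sold=2 ship[2->3]=2 ship[1->2]=2 ship[0->1]=2 prod=2 -> inv=[2 7 2 5]
Step 4: demand=2,sold=2 ship[2->3]=2 ship[1->2]=2 ship[0->1]=2 prod=2 -> inv=[2 7 2 5]

2 7 2 5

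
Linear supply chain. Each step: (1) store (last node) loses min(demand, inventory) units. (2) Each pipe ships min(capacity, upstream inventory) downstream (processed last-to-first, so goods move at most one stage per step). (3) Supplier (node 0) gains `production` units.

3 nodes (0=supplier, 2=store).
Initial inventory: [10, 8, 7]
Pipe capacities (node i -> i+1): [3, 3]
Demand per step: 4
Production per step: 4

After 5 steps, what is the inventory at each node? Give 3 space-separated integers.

Step 1: demand=4,sold=4 ship[1->2]=3 ship[0->1]=3 prod=4 -> inv=[11 8 6]
Step 2: demand=4,sold=4 ship[1->2]=3 ship[0->1]=3 prod=4 -> inv=[12 8 5]
Step 3: demand=4,sold=4 ship[1->2]=3 ship[0->1]=3 prod=4 -> inv=[13 8 4]
Step 4: demand=4,sold=4 ship[1->2]=3 ship[0->1]=3 prod=4 -> inv=[14 8 3]
Step 5: demand=4,sold=3 ship[1->2]=3 ship[0->1]=3 prod=4 -> inv=[15 8 3]

15 8 3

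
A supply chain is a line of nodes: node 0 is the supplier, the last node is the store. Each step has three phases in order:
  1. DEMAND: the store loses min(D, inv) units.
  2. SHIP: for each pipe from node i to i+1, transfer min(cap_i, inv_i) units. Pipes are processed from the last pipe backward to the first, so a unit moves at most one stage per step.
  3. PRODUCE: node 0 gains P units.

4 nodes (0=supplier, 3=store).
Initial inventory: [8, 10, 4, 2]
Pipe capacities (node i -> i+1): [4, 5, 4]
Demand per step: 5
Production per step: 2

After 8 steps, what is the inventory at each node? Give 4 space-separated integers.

Step 1: demand=5,sold=2 ship[2->3]=4 ship[1->2]=5 ship[0->1]=4 prod=2 -> inv=[6 9 5 4]
Step 2: demand=5,sold=4 ship[2->3]=4 ship[1->2]=5 ship[0->1]=4 prod=2 -> inv=[4 8 6 4]
Step 3: demand=5,sold=4 ship[2->3]=4 ship[1->2]=5 ship[0->1]=4 prod=2 -> inv=[2 7 7 4]
Step 4: demand=5,sold=4 ship[2->3]=4 ship[1->2]=5 ship[0->1]=2 prod=2 -> inv=[2 4 8 4]
Step 5: demand=5,sold=4 ship[2->3]=4 ship[1->2]=4 ship[0->1]=2 prod=2 -> inv=[2 2 8 4]
Step 6: demand=5,sold=4 ship[2->3]=4 ship[1->2]=2 ship[0->1]=2 prod=2 -> inv=[2 2 6 4]
Step 7: demand=5,sold=4 ship[2->3]=4 ship[1->2]=2 ship[0->1]=2 prod=2 -> inv=[2 2 4 4]
Step 8: demand=5,sold=4 ship[2->3]=4 ship[1->2]=2 ship[0->1]=2 prod=2 -> inv=[2 2 2 4]

2 2 2 4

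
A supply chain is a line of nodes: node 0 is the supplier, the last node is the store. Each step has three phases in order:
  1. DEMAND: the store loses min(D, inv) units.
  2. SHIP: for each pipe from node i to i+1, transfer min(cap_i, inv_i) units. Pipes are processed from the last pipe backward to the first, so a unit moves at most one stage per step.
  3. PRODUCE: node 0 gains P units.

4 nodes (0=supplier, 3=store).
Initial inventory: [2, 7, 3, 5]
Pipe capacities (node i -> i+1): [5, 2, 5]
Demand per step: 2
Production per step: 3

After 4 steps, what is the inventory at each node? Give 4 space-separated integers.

Step 1: demand=2,sold=2 ship[2->3]=3 ship[1->2]=2 ship[0->1]=2 prod=3 -> inv=[3 7 2 6]
Step 2: demand=2,sold=2 ship[2->3]=2 ship[1->2]=2 ship[0->1]=3 prod=3 -> inv=[3 8 2 6]
Step 3: demand=2,sold=2 ship[2->3]=2 ship[1->2]=2 ship[0->1]=3 prod=3 -> inv=[3 9 2 6]
Step 4: demand=2,sold=2 ship[2->3]=2 ship[1->2]=2 ship[0->1]=3 prod=3 -> inv=[3 10 2 6]

3 10 2 6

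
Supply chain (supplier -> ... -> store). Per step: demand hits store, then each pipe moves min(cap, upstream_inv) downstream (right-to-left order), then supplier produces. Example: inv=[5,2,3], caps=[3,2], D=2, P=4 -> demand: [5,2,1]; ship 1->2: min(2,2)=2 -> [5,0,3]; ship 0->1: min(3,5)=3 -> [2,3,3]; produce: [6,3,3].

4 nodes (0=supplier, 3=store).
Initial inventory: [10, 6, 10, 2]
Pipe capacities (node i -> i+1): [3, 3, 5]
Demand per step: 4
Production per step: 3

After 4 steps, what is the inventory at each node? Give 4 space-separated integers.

Step 1: demand=4,sold=2 ship[2->3]=5 ship[1->2]=3 ship[0->1]=3 prod=3 -> inv=[10 6 8 5]
Step 2: demand=4,sold=4 ship[2->3]=5 ship[1->2]=3 ship[0->1]=3 prod=3 -> inv=[10 6 6 6]
Step 3: demand=4,sold=4 ship[2->3]=5 ship[1->2]=3 ship[0->1]=3 prod=3 -> inv=[10 6 4 7]
Step 4: demand=4,sold=4 ship[2->3]=4 ship[1->2]=3 ship[0->1]=3 prod=3 -> inv=[10 6 3 7]

10 6 3 7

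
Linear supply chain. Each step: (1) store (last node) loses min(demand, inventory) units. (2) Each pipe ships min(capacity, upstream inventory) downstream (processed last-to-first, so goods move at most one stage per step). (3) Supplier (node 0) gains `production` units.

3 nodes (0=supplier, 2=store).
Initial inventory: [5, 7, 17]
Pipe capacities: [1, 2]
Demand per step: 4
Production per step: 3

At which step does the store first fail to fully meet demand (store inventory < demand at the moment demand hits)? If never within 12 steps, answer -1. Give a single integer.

Step 1: demand=4,sold=4 ship[1->2]=2 ship[0->1]=1 prod=3 -> [7 6 15]
Step 2: demand=4,sold=4 ship[1->2]=2 ship[0->1]=1 prod=3 -> [9 5 13]
Step 3: demand=4,sold=4 ship[1->2]=2 ship[0->1]=1 prod=3 -> [11 4 11]
Step 4: demand=4,sold=4 ship[1->2]=2 ship[0->1]=1 prod=3 -> [13 3 9]
Step 5: demand=4,sold=4 ship[1->2]=2 ship[0->1]=1 prod=3 -> [15 2 7]
Step 6: demand=4,sold=4 ship[1->2]=2 ship[0->1]=1 prod=3 -> [17 1 5]
Step 7: demand=4,sold=4 ship[1->2]=1 ship[0->1]=1 prod=3 -> [19 1 2]
Step 8: demand=4,sold=2 ship[1->2]=1 ship[0->1]=1 prod=3 -> [21 1 1]
Step 9: demand=4,sold=1 ship[1->2]=1 ship[0->1]=1 prod=3 -> [23 1 1]
Step 10: demand=4,sold=1 ship[1->2]=1 ship[0->1]=1 prod=3 -> [25 1 1]
Step 11: demand=4,sold=1 ship[1->2]=1 ship[0->1]=1 prod=3 -> [27 1 1]
Step 12: demand=4,sold=1 ship[1->2]=1 ship[0->1]=1 prod=3 -> [29 1 1]
First stockout at step 8

8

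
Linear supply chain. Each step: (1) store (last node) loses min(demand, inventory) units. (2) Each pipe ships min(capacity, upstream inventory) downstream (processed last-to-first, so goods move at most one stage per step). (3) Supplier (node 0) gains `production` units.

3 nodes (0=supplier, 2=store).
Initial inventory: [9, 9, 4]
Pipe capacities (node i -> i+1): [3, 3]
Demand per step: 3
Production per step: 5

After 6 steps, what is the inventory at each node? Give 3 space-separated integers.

Step 1: demand=3,sold=3 ship[1->2]=3 ship[0->1]=3 prod=5 -> inv=[11 9 4]
Step 2: demand=3,sold=3 ship[1->2]=3 ship[0->1]=3 prod=5 -> inv=[13 9 4]
Step 3: demand=3,sold=3 ship[1->2]=3 ship[0->1]=3 prod=5 -> inv=[15 9 4]
Step 4: demand=3,sold=3 ship[1->2]=3 ship[0->1]=3 prod=5 -> inv=[17 9 4]
Step 5: demand=3,sold=3 ship[1->2]=3 ship[0->1]=3 prod=5 -> inv=[19 9 4]
Step 6: demand=3,sold=3 ship[1->2]=3 ship[0->1]=3 prod=5 -> inv=[21 9 4]

21 9 4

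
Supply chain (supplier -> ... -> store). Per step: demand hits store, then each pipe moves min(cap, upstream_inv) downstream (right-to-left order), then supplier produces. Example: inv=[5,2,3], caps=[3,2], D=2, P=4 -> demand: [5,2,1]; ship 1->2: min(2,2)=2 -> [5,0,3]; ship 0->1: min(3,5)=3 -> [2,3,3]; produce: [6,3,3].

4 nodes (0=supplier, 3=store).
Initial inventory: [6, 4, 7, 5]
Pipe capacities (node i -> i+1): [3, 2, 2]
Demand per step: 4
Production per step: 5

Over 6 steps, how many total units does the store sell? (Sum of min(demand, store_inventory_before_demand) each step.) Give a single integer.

Step 1: sold=4 (running total=4) -> [8 5 7 3]
Step 2: sold=3 (running total=7) -> [10 6 7 2]
Step 3: sold=2 (running total=9) -> [12 7 7 2]
Step 4: sold=2 (running total=11) -> [14 8 7 2]
Step 5: sold=2 (running total=13) -> [16 9 7 2]
Step 6: sold=2 (running total=15) -> [18 10 7 2]

Answer: 15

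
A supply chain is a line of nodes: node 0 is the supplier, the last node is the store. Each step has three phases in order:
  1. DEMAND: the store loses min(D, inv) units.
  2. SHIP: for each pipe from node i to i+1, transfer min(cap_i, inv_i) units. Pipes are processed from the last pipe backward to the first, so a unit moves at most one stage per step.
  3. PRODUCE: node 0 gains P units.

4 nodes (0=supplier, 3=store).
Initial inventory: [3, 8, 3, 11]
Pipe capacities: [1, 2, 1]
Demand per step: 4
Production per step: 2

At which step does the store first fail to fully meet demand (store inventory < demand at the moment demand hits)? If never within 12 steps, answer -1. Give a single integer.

Step 1: demand=4,sold=4 ship[2->3]=1 ship[1->2]=2 ship[0->1]=1 prod=2 -> [4 7 4 8]
Step 2: demand=4,sold=4 ship[2->3]=1 ship[1->2]=2 ship[0->1]=1 prod=2 -> [5 6 5 5]
Step 3: demand=4,sold=4 ship[2->3]=1 ship[1->2]=2 ship[0->1]=1 prod=2 -> [6 5 6 2]
Step 4: demand=4,sold=2 ship[2->3]=1 ship[1->2]=2 ship[0->1]=1 prod=2 -> [7 4 7 1]
Step 5: demand=4,sold=1 ship[2->3]=1 ship[1->2]=2 ship[0->1]=1 prod=2 -> [8 3 8 1]
Step 6: demand=4,sold=1 ship[2->3]=1 ship[1->2]=2 ship[0->1]=1 prod=2 -> [9 2 9 1]
Step 7: demand=4,sold=1 ship[2->3]=1 ship[1->2]=2 ship[0->1]=1 prod=2 -> [10 1 10 1]
Step 8: demand=4,sold=1 ship[2->3]=1 ship[1->2]=1 ship[0->1]=1 prod=2 -> [11 1 10 1]
Step 9: demand=4,sold=1 ship[2->3]=1 ship[1->2]=1 ship[0->1]=1 prod=2 -> [12 1 10 1]
Step 10: demand=4,sold=1 ship[2->3]=1 ship[1->2]=1 ship[0->1]=1 prod=2 -> [13 1 10 1]
Step 11: demand=4,sold=1 ship[2->3]=1 ship[1->2]=1 ship[0->1]=1 prod=2 -> [14 1 10 1]
Step 12: demand=4,sold=1 ship[2->3]=1 ship[1->2]=1 ship[0->1]=1 prod=2 -> [15 1 10 1]
First stockout at step 4

4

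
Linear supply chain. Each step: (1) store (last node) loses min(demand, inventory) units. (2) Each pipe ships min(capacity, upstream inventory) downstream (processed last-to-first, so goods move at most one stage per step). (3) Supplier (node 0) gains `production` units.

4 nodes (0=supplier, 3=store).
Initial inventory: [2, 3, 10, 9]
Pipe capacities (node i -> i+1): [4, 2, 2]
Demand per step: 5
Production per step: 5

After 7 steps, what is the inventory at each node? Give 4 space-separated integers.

Step 1: demand=5,sold=5 ship[2->3]=2 ship[1->2]=2 ship[0->1]=2 prod=5 -> inv=[5 3 10 6]
Step 2: demand=5,sold=5 ship[2->3]=2 ship[1->2]=2 ship[0->1]=4 prod=5 -> inv=[6 5 10 3]
Step 3: demand=5,sold=3 ship[2->3]=2 ship[1->2]=2 ship[0->1]=4 prod=5 -> inv=[7 7 10 2]
Step 4: demand=5,sold=2 ship[2->3]=2 ship[1->2]=2 ship[0->1]=4 prod=5 -> inv=[8 9 10 2]
Step 5: demand=5,sold=2 ship[2->3]=2 ship[1->2]=2 ship[0->1]=4 prod=5 -> inv=[9 11 10 2]
Step 6: demand=5,sold=2 ship[2->3]=2 ship[1->2]=2 ship[0->1]=4 prod=5 -> inv=[10 13 10 2]
Step 7: demand=5,sold=2 ship[2->3]=2 ship[1->2]=2 ship[0->1]=4 prod=5 -> inv=[11 15 10 2]

11 15 10 2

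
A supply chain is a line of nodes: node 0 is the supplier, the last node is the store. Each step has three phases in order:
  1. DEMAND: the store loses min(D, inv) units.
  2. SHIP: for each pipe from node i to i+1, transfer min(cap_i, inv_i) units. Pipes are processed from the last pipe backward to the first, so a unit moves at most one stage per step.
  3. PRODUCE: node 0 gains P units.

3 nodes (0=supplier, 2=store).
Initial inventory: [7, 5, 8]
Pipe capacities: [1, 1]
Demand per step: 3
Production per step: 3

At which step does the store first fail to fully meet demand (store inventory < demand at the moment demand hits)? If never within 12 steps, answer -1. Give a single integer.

Step 1: demand=3,sold=3 ship[1->2]=1 ship[0->1]=1 prod=3 -> [9 5 6]
Step 2: demand=3,sold=3 ship[1->2]=1 ship[0->1]=1 prod=3 -> [11 5 4]
Step 3: demand=3,sold=3 ship[1->2]=1 ship[0->1]=1 prod=3 -> [13 5 2]
Step 4: demand=3,sold=2 ship[1->2]=1 ship[0->1]=1 prod=3 -> [15 5 1]
Step 5: demand=3,sold=1 ship[1->2]=1 ship[0->1]=1 prod=3 -> [17 5 1]
Step 6: demand=3,sold=1 ship[1->2]=1 ship[0->1]=1 prod=3 -> [19 5 1]
Step 7: demand=3,sold=1 ship[1->2]=1 ship[0->1]=1 prod=3 -> [21 5 1]
Step 8: demand=3,sold=1 ship[1->2]=1 ship[0->1]=1 prod=3 -> [23 5 1]
Step 9: demand=3,sold=1 ship[1->2]=1 ship[0->1]=1 prod=3 -> [25 5 1]
Step 10: demand=3,sold=1 ship[1->2]=1 ship[0->1]=1 prod=3 -> [27 5 1]
Step 11: demand=3,sold=1 ship[1->2]=1 ship[0->1]=1 prod=3 -> [29 5 1]
Step 12: demand=3,sold=1 ship[1->2]=1 ship[0->1]=1 prod=3 -> [31 5 1]
First stockout at step 4

4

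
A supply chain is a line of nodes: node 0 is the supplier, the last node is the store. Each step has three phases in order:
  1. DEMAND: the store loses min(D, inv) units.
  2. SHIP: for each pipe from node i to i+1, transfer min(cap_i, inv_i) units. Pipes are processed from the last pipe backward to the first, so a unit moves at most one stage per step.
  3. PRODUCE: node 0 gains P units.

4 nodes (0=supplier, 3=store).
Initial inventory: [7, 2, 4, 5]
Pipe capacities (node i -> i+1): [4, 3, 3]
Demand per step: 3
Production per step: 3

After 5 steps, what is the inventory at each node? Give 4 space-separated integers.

Step 1: demand=3,sold=3 ship[2->3]=3 ship[1->2]=2 ship[0->1]=4 prod=3 -> inv=[6 4 3 5]
Step 2: demand=3,sold=3 ship[2->3]=3 ship[1->2]=3 ship[0->1]=4 prod=3 -> inv=[5 5 3 5]
Step 3: demand=3,sold=3 ship[2->3]=3 ship[1->2]=3 ship[0->1]=4 prod=3 -> inv=[4 6 3 5]
Step 4: demand=3,sold=3 ship[2->3]=3 ship[1->2]=3 ship[0->1]=4 prod=3 -> inv=[3 7 3 5]
Step 5: demand=3,sold=3 ship[2->3]=3 ship[1->2]=3 ship[0->1]=3 prod=3 -> inv=[3 7 3 5]

3 7 3 5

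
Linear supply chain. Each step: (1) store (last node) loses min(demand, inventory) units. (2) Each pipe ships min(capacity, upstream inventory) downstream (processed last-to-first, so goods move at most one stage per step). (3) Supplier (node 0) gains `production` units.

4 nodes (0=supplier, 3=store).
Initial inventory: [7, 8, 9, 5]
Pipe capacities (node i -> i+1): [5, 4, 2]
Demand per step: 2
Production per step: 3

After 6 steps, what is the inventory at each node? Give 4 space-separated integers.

Step 1: demand=2,sold=2 ship[2->3]=2 ship[1->2]=4 ship[0->1]=5 prod=3 -> inv=[5 9 11 5]
Step 2: demand=2,sold=2 ship[2->3]=2 ship[1->2]=4 ship[0->1]=5 prod=3 -> inv=[3 10 13 5]
Step 3: demand=2,sold=2 ship[2->3]=2 ship[1->2]=4 ship[0->1]=3 prod=3 -> inv=[3 9 15 5]
Step 4: demand=2,sold=2 ship[2->3]=2 ship[1->2]=4 ship[0->1]=3 prod=3 -> inv=[3 8 17 5]
Step 5: demand=2,sold=2 ship[2->3]=2 ship[1->2]=4 ship[0->1]=3 prod=3 -> inv=[3 7 19 5]
Step 6: demand=2,sold=2 ship[2->3]=2 ship[1->2]=4 ship[0->1]=3 prod=3 -> inv=[3 6 21 5]

3 6 21 5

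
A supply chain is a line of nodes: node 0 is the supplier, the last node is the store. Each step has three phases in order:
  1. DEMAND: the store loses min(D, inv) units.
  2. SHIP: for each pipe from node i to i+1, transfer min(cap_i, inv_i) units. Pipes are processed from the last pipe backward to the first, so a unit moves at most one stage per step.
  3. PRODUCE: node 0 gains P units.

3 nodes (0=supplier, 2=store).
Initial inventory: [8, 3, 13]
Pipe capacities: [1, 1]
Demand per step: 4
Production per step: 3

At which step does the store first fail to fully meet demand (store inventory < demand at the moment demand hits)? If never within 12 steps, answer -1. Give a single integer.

Step 1: demand=4,sold=4 ship[1->2]=1 ship[0->1]=1 prod=3 -> [10 3 10]
Step 2: demand=4,sold=4 ship[1->2]=1 ship[0->1]=1 prod=3 -> [12 3 7]
Step 3: demand=4,sold=4 ship[1->2]=1 ship[0->1]=1 prod=3 -> [14 3 4]
Step 4: demand=4,sold=4 ship[1->2]=1 ship[0->1]=1 prod=3 -> [16 3 1]
Step 5: demand=4,sold=1 ship[1->2]=1 ship[0->1]=1 prod=3 -> [18 3 1]
Step 6: demand=4,sold=1 ship[1->2]=1 ship[0->1]=1 prod=3 -> [20 3 1]
Step 7: demand=4,sold=1 ship[1->2]=1 ship[0->1]=1 prod=3 -> [22 3 1]
Step 8: demand=4,sold=1 ship[1->2]=1 ship[0->1]=1 prod=3 -> [24 3 1]
Step 9: demand=4,sold=1 ship[1->2]=1 ship[0->1]=1 prod=3 -> [26 3 1]
Step 10: demand=4,sold=1 ship[1->2]=1 ship[0->1]=1 prod=3 -> [28 3 1]
Step 11: demand=4,sold=1 ship[1->2]=1 ship[0->1]=1 prod=3 -> [30 3 1]
Step 12: demand=4,sold=1 ship[1->2]=1 ship[0->1]=1 prod=3 -> [32 3 1]
First stockout at step 5

5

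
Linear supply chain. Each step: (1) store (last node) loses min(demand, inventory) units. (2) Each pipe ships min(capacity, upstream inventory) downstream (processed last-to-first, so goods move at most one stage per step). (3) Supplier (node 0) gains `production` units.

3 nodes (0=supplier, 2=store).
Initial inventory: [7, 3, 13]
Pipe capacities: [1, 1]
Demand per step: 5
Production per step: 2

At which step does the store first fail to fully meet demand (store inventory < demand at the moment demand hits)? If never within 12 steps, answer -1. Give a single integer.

Step 1: demand=5,sold=5 ship[1->2]=1 ship[0->1]=1 prod=2 -> [8 3 9]
Step 2: demand=5,sold=5 ship[1->2]=1 ship[0->1]=1 prod=2 -> [9 3 5]
Step 3: demand=5,sold=5 ship[1->2]=1 ship[0->1]=1 prod=2 -> [10 3 1]
Step 4: demand=5,sold=1 ship[1->2]=1 ship[0->1]=1 prod=2 -> [11 3 1]
Step 5: demand=5,sold=1 ship[1->2]=1 ship[0->1]=1 prod=2 -> [12 3 1]
Step 6: demand=5,sold=1 ship[1->2]=1 ship[0->1]=1 prod=2 -> [13 3 1]
Step 7: demand=5,sold=1 ship[1->2]=1 ship[0->1]=1 prod=2 -> [14 3 1]
Step 8: demand=5,sold=1 ship[1->2]=1 ship[0->1]=1 prod=2 -> [15 3 1]
Step 9: demand=5,sold=1 ship[1->2]=1 ship[0->1]=1 prod=2 -> [16 3 1]
Step 10: demand=5,sold=1 ship[1->2]=1 ship[0->1]=1 prod=2 -> [17 3 1]
Step 11: demand=5,sold=1 ship[1->2]=1 ship[0->1]=1 prod=2 -> [18 3 1]
Step 12: demand=5,sold=1 ship[1->2]=1 ship[0->1]=1 prod=2 -> [19 3 1]
First stockout at step 4

4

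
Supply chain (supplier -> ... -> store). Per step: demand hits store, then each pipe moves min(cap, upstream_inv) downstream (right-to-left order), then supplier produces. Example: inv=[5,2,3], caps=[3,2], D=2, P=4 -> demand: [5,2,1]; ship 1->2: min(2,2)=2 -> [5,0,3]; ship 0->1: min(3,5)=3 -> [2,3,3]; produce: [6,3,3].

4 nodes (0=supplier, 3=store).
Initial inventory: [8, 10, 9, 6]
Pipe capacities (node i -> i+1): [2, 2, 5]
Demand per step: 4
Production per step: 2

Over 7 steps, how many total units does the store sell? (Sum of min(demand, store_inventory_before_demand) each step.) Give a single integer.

Step 1: sold=4 (running total=4) -> [8 10 6 7]
Step 2: sold=4 (running total=8) -> [8 10 3 8]
Step 3: sold=4 (running total=12) -> [8 10 2 7]
Step 4: sold=4 (running total=16) -> [8 10 2 5]
Step 5: sold=4 (running total=20) -> [8 10 2 3]
Step 6: sold=3 (running total=23) -> [8 10 2 2]
Step 7: sold=2 (running total=25) -> [8 10 2 2]

Answer: 25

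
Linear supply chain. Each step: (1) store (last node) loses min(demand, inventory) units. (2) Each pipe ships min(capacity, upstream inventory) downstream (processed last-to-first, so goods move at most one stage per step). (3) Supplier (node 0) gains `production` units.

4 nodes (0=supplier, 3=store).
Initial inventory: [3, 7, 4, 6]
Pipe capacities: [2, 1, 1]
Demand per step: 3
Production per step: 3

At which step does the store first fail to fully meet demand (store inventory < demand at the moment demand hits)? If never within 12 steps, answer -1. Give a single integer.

Step 1: demand=3,sold=3 ship[2->3]=1 ship[1->2]=1 ship[0->1]=2 prod=3 -> [4 8 4 4]
Step 2: demand=3,sold=3 ship[2->3]=1 ship[1->2]=1 ship[0->1]=2 prod=3 -> [5 9 4 2]
Step 3: demand=3,sold=2 ship[2->3]=1 ship[1->2]=1 ship[0->1]=2 prod=3 -> [6 10 4 1]
Step 4: demand=3,sold=1 ship[2->3]=1 ship[1->2]=1 ship[0->1]=2 prod=3 -> [7 11 4 1]
Step 5: demand=3,sold=1 ship[2->3]=1 ship[1->2]=1 ship[0->1]=2 prod=3 -> [8 12 4 1]
Step 6: demand=3,sold=1 ship[2->3]=1 ship[1->2]=1 ship[0->1]=2 prod=3 -> [9 13 4 1]
Step 7: demand=3,sold=1 ship[2->3]=1 ship[1->2]=1 ship[0->1]=2 prod=3 -> [10 14 4 1]
Step 8: demand=3,sold=1 ship[2->3]=1 ship[1->2]=1 ship[0->1]=2 prod=3 -> [11 15 4 1]
Step 9: demand=3,sold=1 ship[2->3]=1 ship[1->2]=1 ship[0->1]=2 prod=3 -> [12 16 4 1]
Step 10: demand=3,sold=1 ship[2->3]=1 ship[1->2]=1 ship[0->1]=2 prod=3 -> [13 17 4 1]
Step 11: demand=3,sold=1 ship[2->3]=1 ship[1->2]=1 ship[0->1]=2 prod=3 -> [14 18 4 1]
Step 12: demand=3,sold=1 ship[2->3]=1 ship[1->2]=1 ship[0->1]=2 prod=3 -> [15 19 4 1]
First stockout at step 3

3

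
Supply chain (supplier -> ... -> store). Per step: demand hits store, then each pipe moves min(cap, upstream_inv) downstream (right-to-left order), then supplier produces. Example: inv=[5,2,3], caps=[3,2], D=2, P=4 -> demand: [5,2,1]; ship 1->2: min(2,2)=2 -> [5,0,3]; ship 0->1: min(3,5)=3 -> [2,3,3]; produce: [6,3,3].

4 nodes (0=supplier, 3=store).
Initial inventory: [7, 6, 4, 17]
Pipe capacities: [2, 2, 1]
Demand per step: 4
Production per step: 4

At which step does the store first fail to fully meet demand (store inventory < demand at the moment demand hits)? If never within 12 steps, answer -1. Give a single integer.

Step 1: demand=4,sold=4 ship[2->3]=1 ship[1->2]=2 ship[0->1]=2 prod=4 -> [9 6 5 14]
Step 2: demand=4,sold=4 ship[2->3]=1 ship[1->2]=2 ship[0->1]=2 prod=4 -> [11 6 6 11]
Step 3: demand=4,sold=4 ship[2->3]=1 ship[1->2]=2 ship[0->1]=2 prod=4 -> [13 6 7 8]
Step 4: demand=4,sold=4 ship[2->3]=1 ship[1->2]=2 ship[0->1]=2 prod=4 -> [15 6 8 5]
Step 5: demand=4,sold=4 ship[2->3]=1 ship[1->2]=2 ship[0->1]=2 prod=4 -> [17 6 9 2]
Step 6: demand=4,sold=2 ship[2->3]=1 ship[1->2]=2 ship[0->1]=2 prod=4 -> [19 6 10 1]
Step 7: demand=4,sold=1 ship[2->3]=1 ship[1->2]=2 ship[0->1]=2 prod=4 -> [21 6 11 1]
Step 8: demand=4,sold=1 ship[2->3]=1 ship[1->2]=2 ship[0->1]=2 prod=4 -> [23 6 12 1]
Step 9: demand=4,sold=1 ship[2->3]=1 ship[1->2]=2 ship[0->1]=2 prod=4 -> [25 6 13 1]
Step 10: demand=4,sold=1 ship[2->3]=1 ship[1->2]=2 ship[0->1]=2 prod=4 -> [27 6 14 1]
Step 11: demand=4,sold=1 ship[2->3]=1 ship[1->2]=2 ship[0->1]=2 prod=4 -> [29 6 15 1]
Step 12: demand=4,sold=1 ship[2->3]=1 ship[1->2]=2 ship[0->1]=2 prod=4 -> [31 6 16 1]
First stockout at step 6

6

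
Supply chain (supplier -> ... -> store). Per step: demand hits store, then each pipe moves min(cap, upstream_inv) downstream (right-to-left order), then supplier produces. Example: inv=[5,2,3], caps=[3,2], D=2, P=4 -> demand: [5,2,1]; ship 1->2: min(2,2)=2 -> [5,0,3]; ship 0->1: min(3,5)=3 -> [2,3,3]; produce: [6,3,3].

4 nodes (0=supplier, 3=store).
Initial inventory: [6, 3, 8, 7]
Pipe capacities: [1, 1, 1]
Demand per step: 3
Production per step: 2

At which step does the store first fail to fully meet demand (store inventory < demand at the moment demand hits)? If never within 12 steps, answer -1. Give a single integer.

Step 1: demand=3,sold=3 ship[2->3]=1 ship[1->2]=1 ship[0->1]=1 prod=2 -> [7 3 8 5]
Step 2: demand=3,sold=3 ship[2->3]=1 ship[1->2]=1 ship[0->1]=1 prod=2 -> [8 3 8 3]
Step 3: demand=3,sold=3 ship[2->3]=1 ship[1->2]=1 ship[0->1]=1 prod=2 -> [9 3 8 1]
Step 4: demand=3,sold=1 ship[2->3]=1 ship[1->2]=1 ship[0->1]=1 prod=2 -> [10 3 8 1]
Step 5: demand=3,sold=1 ship[2->3]=1 ship[1->2]=1 ship[0->1]=1 prod=2 -> [11 3 8 1]
Step 6: demand=3,sold=1 ship[2->3]=1 ship[1->2]=1 ship[0->1]=1 prod=2 -> [12 3 8 1]
Step 7: demand=3,sold=1 ship[2->3]=1 ship[1->2]=1 ship[0->1]=1 prod=2 -> [13 3 8 1]
Step 8: demand=3,sold=1 ship[2->3]=1 ship[1->2]=1 ship[0->1]=1 prod=2 -> [14 3 8 1]
Step 9: demand=3,sold=1 ship[2->3]=1 ship[1->2]=1 ship[0->1]=1 prod=2 -> [15 3 8 1]
Step 10: demand=3,sold=1 ship[2->3]=1 ship[1->2]=1 ship[0->1]=1 prod=2 -> [16 3 8 1]
Step 11: demand=3,sold=1 ship[2->3]=1 ship[1->2]=1 ship[0->1]=1 prod=2 -> [17 3 8 1]
Step 12: demand=3,sold=1 ship[2->3]=1 ship[1->2]=1 ship[0->1]=1 prod=2 -> [18 3 8 1]
First stockout at step 4

4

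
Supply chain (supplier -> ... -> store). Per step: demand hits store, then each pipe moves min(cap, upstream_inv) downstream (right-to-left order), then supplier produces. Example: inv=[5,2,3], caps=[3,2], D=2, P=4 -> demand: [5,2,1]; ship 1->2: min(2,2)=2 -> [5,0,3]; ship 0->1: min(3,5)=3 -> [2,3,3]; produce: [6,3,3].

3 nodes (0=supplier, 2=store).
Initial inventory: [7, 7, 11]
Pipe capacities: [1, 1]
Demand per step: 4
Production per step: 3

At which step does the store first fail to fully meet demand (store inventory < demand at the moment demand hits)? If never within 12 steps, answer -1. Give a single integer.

Step 1: demand=4,sold=4 ship[1->2]=1 ship[0->1]=1 prod=3 -> [9 7 8]
Step 2: demand=4,sold=4 ship[1->2]=1 ship[0->1]=1 prod=3 -> [11 7 5]
Step 3: demand=4,sold=4 ship[1->2]=1 ship[0->1]=1 prod=3 -> [13 7 2]
Step 4: demand=4,sold=2 ship[1->2]=1 ship[0->1]=1 prod=3 -> [15 7 1]
Step 5: demand=4,sold=1 ship[1->2]=1 ship[0->1]=1 prod=3 -> [17 7 1]
Step 6: demand=4,sold=1 ship[1->2]=1 ship[0->1]=1 prod=3 -> [19 7 1]
Step 7: demand=4,sold=1 ship[1->2]=1 ship[0->1]=1 prod=3 -> [21 7 1]
Step 8: demand=4,sold=1 ship[1->2]=1 ship[0->1]=1 prod=3 -> [23 7 1]
Step 9: demand=4,sold=1 ship[1->2]=1 ship[0->1]=1 prod=3 -> [25 7 1]
Step 10: demand=4,sold=1 ship[1->2]=1 ship[0->1]=1 prod=3 -> [27 7 1]
Step 11: demand=4,sold=1 ship[1->2]=1 ship[0->1]=1 prod=3 -> [29 7 1]
Step 12: demand=4,sold=1 ship[1->2]=1 ship[0->1]=1 prod=3 -> [31 7 1]
First stockout at step 4

4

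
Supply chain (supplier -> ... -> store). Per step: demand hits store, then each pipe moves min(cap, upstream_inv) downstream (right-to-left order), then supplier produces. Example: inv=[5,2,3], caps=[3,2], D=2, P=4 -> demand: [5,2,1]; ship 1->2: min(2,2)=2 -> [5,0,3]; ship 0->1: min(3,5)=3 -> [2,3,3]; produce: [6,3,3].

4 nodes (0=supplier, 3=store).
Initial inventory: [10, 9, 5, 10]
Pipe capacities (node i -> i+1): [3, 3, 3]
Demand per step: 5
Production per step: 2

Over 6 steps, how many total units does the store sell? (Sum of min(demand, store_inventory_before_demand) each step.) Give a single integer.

Answer: 25

Derivation:
Step 1: sold=5 (running total=5) -> [9 9 5 8]
Step 2: sold=5 (running total=10) -> [8 9 5 6]
Step 3: sold=5 (running total=15) -> [7 9 5 4]
Step 4: sold=4 (running total=19) -> [6 9 5 3]
Step 5: sold=3 (running total=22) -> [5 9 5 3]
Step 6: sold=3 (running total=25) -> [4 9 5 3]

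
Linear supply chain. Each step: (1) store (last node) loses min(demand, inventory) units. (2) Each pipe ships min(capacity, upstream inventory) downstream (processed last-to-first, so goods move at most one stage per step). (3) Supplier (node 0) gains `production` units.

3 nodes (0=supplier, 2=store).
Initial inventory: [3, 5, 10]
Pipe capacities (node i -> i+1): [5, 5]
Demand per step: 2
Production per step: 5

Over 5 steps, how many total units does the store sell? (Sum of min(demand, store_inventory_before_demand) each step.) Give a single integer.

Step 1: sold=2 (running total=2) -> [5 3 13]
Step 2: sold=2 (running total=4) -> [5 5 14]
Step 3: sold=2 (running total=6) -> [5 5 17]
Step 4: sold=2 (running total=8) -> [5 5 20]
Step 5: sold=2 (running total=10) -> [5 5 23]

Answer: 10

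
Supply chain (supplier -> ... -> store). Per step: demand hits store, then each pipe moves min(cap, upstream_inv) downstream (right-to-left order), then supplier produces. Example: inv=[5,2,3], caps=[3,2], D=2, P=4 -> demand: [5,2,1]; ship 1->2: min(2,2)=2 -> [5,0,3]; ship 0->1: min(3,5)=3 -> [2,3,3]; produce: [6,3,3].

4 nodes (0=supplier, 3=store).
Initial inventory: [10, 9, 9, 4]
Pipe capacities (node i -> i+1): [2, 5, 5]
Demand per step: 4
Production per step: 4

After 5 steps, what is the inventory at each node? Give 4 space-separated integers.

Step 1: demand=4,sold=4 ship[2->3]=5 ship[1->2]=5 ship[0->1]=2 prod=4 -> inv=[12 6 9 5]
Step 2: demand=4,sold=4 ship[2->3]=5 ship[1->2]=5 ship[0->1]=2 prod=4 -> inv=[14 3 9 6]
Step 3: demand=4,sold=4 ship[2->3]=5 ship[1->2]=3 ship[0->1]=2 prod=4 -> inv=[16 2 7 7]
Step 4: demand=4,sold=4 ship[2->3]=5 ship[1->2]=2 ship[0->1]=2 prod=4 -> inv=[18 2 4 8]
Step 5: demand=4,sold=4 ship[2->3]=4 ship[1->2]=2 ship[0->1]=2 prod=4 -> inv=[20 2 2 8]

20 2 2 8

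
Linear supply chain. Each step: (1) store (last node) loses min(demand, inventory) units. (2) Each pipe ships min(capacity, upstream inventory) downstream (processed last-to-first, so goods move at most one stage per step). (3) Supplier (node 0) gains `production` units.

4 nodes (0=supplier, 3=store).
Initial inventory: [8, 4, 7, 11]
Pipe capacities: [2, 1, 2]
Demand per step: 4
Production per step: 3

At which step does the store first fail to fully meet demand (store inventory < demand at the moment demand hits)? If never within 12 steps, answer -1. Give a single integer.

Step 1: demand=4,sold=4 ship[2->3]=2 ship[1->2]=1 ship[0->1]=2 prod=3 -> [9 5 6 9]
Step 2: demand=4,sold=4 ship[2->3]=2 ship[1->2]=1 ship[0->1]=2 prod=3 -> [10 6 5 7]
Step 3: demand=4,sold=4 ship[2->3]=2 ship[1->2]=1 ship[0->1]=2 prod=3 -> [11 7 4 5]
Step 4: demand=4,sold=4 ship[2->3]=2 ship[1->2]=1 ship[0->1]=2 prod=3 -> [12 8 3 3]
Step 5: demand=4,sold=3 ship[2->3]=2 ship[1->2]=1 ship[0->1]=2 prod=3 -> [13 9 2 2]
Step 6: demand=4,sold=2 ship[2->3]=2 ship[1->2]=1 ship[0->1]=2 prod=3 -> [14 10 1 2]
Step 7: demand=4,sold=2 ship[2->3]=1 ship[1->2]=1 ship[0->1]=2 prod=3 -> [15 11 1 1]
Step 8: demand=4,sold=1 ship[2->3]=1 ship[1->2]=1 ship[0->1]=2 prod=3 -> [16 12 1 1]
Step 9: demand=4,sold=1 ship[2->3]=1 ship[1->2]=1 ship[0->1]=2 prod=3 -> [17 13 1 1]
Step 10: demand=4,sold=1 ship[2->3]=1 ship[1->2]=1 ship[0->1]=2 prod=3 -> [18 14 1 1]
Step 11: demand=4,sold=1 ship[2->3]=1 ship[1->2]=1 ship[0->1]=2 prod=3 -> [19 15 1 1]
Step 12: demand=4,sold=1 ship[2->3]=1 ship[1->2]=1 ship[0->1]=2 prod=3 -> [20 16 1 1]
First stockout at step 5

5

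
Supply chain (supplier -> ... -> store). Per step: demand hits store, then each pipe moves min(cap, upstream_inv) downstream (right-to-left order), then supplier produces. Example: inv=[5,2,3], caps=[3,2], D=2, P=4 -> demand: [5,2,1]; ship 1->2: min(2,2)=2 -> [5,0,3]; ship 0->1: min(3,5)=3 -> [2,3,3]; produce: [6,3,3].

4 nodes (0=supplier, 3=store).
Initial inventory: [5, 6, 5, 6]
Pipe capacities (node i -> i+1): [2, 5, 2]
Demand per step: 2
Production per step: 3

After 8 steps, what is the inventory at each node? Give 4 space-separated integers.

Step 1: demand=2,sold=2 ship[2->3]=2 ship[1->2]=5 ship[0->1]=2 prod=3 -> inv=[6 3 8 6]
Step 2: demand=2,sold=2 ship[2->3]=2 ship[1->2]=3 ship[0->1]=2 prod=3 -> inv=[7 2 9 6]
Step 3: demand=2,sold=2 ship[2->3]=2 ship[1->2]=2 ship[0->1]=2 prod=3 -> inv=[8 2 9 6]
Step 4: demand=2,sold=2 ship[2->3]=2 ship[1->2]=2 ship[0->1]=2 prod=3 -> inv=[9 2 9 6]
Step 5: demand=2,sold=2 ship[2->3]=2 ship[1->2]=2 ship[0->1]=2 prod=3 -> inv=[10 2 9 6]
Step 6: demand=2,sold=2 ship[2->3]=2 ship[1->2]=2 ship[0->1]=2 prod=3 -> inv=[11 2 9 6]
Step 7: demand=2,sold=2 ship[2->3]=2 ship[1->2]=2 ship[0->1]=2 prod=3 -> inv=[12 2 9 6]
Step 8: demand=2,sold=2 ship[2->3]=2 ship[1->2]=2 ship[0->1]=2 prod=3 -> inv=[13 2 9 6]

13 2 9 6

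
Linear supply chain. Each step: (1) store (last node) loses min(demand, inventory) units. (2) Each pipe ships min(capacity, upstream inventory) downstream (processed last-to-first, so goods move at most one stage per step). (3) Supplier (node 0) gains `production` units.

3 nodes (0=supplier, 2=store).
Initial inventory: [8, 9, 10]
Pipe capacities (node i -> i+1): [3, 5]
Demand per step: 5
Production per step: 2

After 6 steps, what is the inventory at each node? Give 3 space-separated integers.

Step 1: demand=5,sold=5 ship[1->2]=5 ship[0->1]=3 prod=2 -> inv=[7 7 10]
Step 2: demand=5,sold=5 ship[1->2]=5 ship[0->1]=3 prod=2 -> inv=[6 5 10]
Step 3: demand=5,sold=5 ship[1->2]=5 ship[0->1]=3 prod=2 -> inv=[5 3 10]
Step 4: demand=5,sold=5 ship[1->2]=3 ship[0->1]=3 prod=2 -> inv=[4 3 8]
Step 5: demand=5,sold=5 ship[1->2]=3 ship[0->1]=3 prod=2 -> inv=[3 3 6]
Step 6: demand=5,sold=5 ship[1->2]=3 ship[0->1]=3 prod=2 -> inv=[2 3 4]

2 3 4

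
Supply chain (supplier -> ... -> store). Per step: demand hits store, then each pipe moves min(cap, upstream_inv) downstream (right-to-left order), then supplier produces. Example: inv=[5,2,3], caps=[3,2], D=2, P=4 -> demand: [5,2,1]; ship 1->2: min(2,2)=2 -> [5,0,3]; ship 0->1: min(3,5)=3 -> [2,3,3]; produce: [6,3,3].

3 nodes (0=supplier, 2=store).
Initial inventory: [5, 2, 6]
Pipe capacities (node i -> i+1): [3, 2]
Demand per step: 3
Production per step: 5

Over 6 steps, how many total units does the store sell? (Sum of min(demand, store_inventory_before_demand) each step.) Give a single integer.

Answer: 16

Derivation:
Step 1: sold=3 (running total=3) -> [7 3 5]
Step 2: sold=3 (running total=6) -> [9 4 4]
Step 3: sold=3 (running total=9) -> [11 5 3]
Step 4: sold=3 (running total=12) -> [13 6 2]
Step 5: sold=2 (running total=14) -> [15 7 2]
Step 6: sold=2 (running total=16) -> [17 8 2]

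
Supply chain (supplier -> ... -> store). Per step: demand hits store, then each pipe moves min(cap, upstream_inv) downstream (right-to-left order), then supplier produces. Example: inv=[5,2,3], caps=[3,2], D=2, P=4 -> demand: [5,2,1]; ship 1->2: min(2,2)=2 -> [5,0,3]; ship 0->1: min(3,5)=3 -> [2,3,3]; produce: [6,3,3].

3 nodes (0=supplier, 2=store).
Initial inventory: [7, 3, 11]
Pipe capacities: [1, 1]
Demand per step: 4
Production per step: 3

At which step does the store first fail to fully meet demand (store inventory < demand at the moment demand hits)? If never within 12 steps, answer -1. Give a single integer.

Step 1: demand=4,sold=4 ship[1->2]=1 ship[0->1]=1 prod=3 -> [9 3 8]
Step 2: demand=4,sold=4 ship[1->2]=1 ship[0->1]=1 prod=3 -> [11 3 5]
Step 3: demand=4,sold=4 ship[1->2]=1 ship[0->1]=1 prod=3 -> [13 3 2]
Step 4: demand=4,sold=2 ship[1->2]=1 ship[0->1]=1 prod=3 -> [15 3 1]
Step 5: demand=4,sold=1 ship[1->2]=1 ship[0->1]=1 prod=3 -> [17 3 1]
Step 6: demand=4,sold=1 ship[1->2]=1 ship[0->1]=1 prod=3 -> [19 3 1]
Step 7: demand=4,sold=1 ship[1->2]=1 ship[0->1]=1 prod=3 -> [21 3 1]
Step 8: demand=4,sold=1 ship[1->2]=1 ship[0->1]=1 prod=3 -> [23 3 1]
Step 9: demand=4,sold=1 ship[1->2]=1 ship[0->1]=1 prod=3 -> [25 3 1]
Step 10: demand=4,sold=1 ship[1->2]=1 ship[0->1]=1 prod=3 -> [27 3 1]
Step 11: demand=4,sold=1 ship[1->2]=1 ship[0->1]=1 prod=3 -> [29 3 1]
Step 12: demand=4,sold=1 ship[1->2]=1 ship[0->1]=1 prod=3 -> [31 3 1]
First stockout at step 4

4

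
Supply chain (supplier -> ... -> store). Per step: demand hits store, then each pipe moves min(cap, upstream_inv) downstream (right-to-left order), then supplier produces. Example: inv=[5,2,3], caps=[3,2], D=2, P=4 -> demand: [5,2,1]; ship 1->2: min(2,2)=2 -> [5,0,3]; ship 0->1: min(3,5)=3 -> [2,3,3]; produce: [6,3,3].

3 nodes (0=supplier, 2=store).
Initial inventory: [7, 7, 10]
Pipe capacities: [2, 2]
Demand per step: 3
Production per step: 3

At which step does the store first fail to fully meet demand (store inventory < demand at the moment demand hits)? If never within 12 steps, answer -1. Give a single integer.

Step 1: demand=3,sold=3 ship[1->2]=2 ship[0->1]=2 prod=3 -> [8 7 9]
Step 2: demand=3,sold=3 ship[1->2]=2 ship[0->1]=2 prod=3 -> [9 7 8]
Step 3: demand=3,sold=3 ship[1->2]=2 ship[0->1]=2 prod=3 -> [10 7 7]
Step 4: demand=3,sold=3 ship[1->2]=2 ship[0->1]=2 prod=3 -> [11 7 6]
Step 5: demand=3,sold=3 ship[1->2]=2 ship[0->1]=2 prod=3 -> [12 7 5]
Step 6: demand=3,sold=3 ship[1->2]=2 ship[0->1]=2 prod=3 -> [13 7 4]
Step 7: demand=3,sold=3 ship[1->2]=2 ship[0->1]=2 prod=3 -> [14 7 3]
Step 8: demand=3,sold=3 ship[1->2]=2 ship[0->1]=2 prod=3 -> [15 7 2]
Step 9: demand=3,sold=2 ship[1->2]=2 ship[0->1]=2 prod=3 -> [16 7 2]
Step 10: demand=3,sold=2 ship[1->2]=2 ship[0->1]=2 prod=3 -> [17 7 2]
Step 11: demand=3,sold=2 ship[1->2]=2 ship[0->1]=2 prod=3 -> [18 7 2]
Step 12: demand=3,sold=2 ship[1->2]=2 ship[0->1]=2 prod=3 -> [19 7 2]
First stockout at step 9

9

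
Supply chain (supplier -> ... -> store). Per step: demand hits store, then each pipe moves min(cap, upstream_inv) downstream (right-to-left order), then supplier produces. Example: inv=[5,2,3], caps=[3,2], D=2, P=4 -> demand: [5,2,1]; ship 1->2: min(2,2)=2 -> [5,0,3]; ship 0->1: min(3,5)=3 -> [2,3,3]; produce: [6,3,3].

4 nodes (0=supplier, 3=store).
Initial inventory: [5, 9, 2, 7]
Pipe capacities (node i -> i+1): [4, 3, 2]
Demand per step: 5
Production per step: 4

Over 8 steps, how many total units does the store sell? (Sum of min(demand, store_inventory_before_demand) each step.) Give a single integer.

Answer: 21

Derivation:
Step 1: sold=5 (running total=5) -> [5 10 3 4]
Step 2: sold=4 (running total=9) -> [5 11 4 2]
Step 3: sold=2 (running total=11) -> [5 12 5 2]
Step 4: sold=2 (running total=13) -> [5 13 6 2]
Step 5: sold=2 (running total=15) -> [5 14 7 2]
Step 6: sold=2 (running total=17) -> [5 15 8 2]
Step 7: sold=2 (running total=19) -> [5 16 9 2]
Step 8: sold=2 (running total=21) -> [5 17 10 2]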